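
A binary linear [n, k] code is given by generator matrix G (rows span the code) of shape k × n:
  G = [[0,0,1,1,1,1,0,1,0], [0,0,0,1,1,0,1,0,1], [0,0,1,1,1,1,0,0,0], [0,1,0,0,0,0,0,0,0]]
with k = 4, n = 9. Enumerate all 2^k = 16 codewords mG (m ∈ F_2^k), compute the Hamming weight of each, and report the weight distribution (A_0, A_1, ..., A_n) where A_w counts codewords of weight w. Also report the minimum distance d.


Weight distribution: A_0 = 1, A_1 = 2, A_2 = 1, A_4 = 3, A_5 = 6, A_6 = 3. Minimum distance d = 1.

Enumerate all 2^4 = 16 messages m ∈ F_2^4.
For each, compute codeword c = mG in F_2^9, then tally its weight.
  m = 0000 → c = 000000000, weight = 0.
  m = 1000 → c = 001111010, weight = 5.
  m = 0100 → c = 000110101, weight = 4.
  m = 1100 → c = 001001111, weight = 5.
  m = 0010 → c = 001111000, weight = 4.
  m = 1010 → c = 000000010, weight = 1.
  m = 0110 → c = 001001101, weight = 4.
  m = 1110 → c = 000110111, weight = 5.
  m = 0001 → c = 010000000, weight = 1.
  m = 1001 → c = 011111010, weight = 6.
  m = 0101 → c = 010110101, weight = 5.
  m = 1101 → c = 011001111, weight = 6.
  m = 0011 → c = 011111000, weight = 5.
  m = 1011 → c = 010000010, weight = 2.
  m = 0111 → c = 011001101, weight = 5.
  m = 1111 → c = 010110111, weight = 6.
Tally weights:
  weight 0: 1 codewords.
  weight 1: 2 codewords.
  weight 2: 1 codewords.
  weight 4: 3 codewords.
  weight 5: 6 codewords.
  weight 6: 3 codewords.
Minimum distance d = smallest w > 0 with A_w > 0 = 1.
Sanity: Σ A_w = 16 = 2^4 = 16 ✓.


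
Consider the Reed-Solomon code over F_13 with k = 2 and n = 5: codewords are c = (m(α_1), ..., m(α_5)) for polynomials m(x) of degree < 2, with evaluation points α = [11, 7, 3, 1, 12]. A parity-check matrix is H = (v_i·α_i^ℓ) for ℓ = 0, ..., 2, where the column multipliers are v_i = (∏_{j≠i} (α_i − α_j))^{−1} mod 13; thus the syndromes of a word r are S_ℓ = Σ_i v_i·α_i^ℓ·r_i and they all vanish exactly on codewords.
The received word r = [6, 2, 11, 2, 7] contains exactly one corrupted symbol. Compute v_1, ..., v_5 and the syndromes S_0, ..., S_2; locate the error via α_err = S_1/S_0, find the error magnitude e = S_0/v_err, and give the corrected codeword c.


S = (12, 12, 12), error at position 4, error magnitude e = 6, c = [6, 2, 11, 9, 7].

Step 1: column multipliers v_i = (∏_{j≠i}(α_i − α_j))^{−1} mod 13.
  i = 1 (α = 11): (11−7)(11−3)(11−1)(11−12) = 4·8·10·(−1) = −320 ≡ 5, so v_1 = 5^{−1} = 8 (mod 13).
  i = 2 (α = 7): (7−11)(7−3)(7−1)(7−12) = (−4)·4·6·(−5) = 480 ≡ 12, so v_2 = 12^{−1} = 12 (mod 13).
  i = 3 (α = 3): (3−11)(3−7)(3−1)(3−12) = (−8)·(−4)·2·(−9) = −576 ≡ 9, so v_3 = 9^{−1} = 3 (mod 13).
  i = 4 (α = 1): (1−11)(1−7)(1−3)(1−12) = (−10)·(−6)·(−2)·(−11) = 1320 ≡ 7, so v_4 = 7^{−1} = 2 (mod 13).
  i = 5 (α = 12): (12−11)(12−7)(12−3)(12−1) = 1·5·9·11 = 495 ≡ 1, so v_5 = 1^{−1} = 1 (mod 13).
  v = [8, 12, 3, 2, 1].
Step 2: syndromes of r = [6, 2, 11, 2, 7] (all sums mod 13).
  S_0 = Σ v_i r_i = 8·6 + 12·2 + 3·11 + 2·2 + 1·7 = 116 ≡ 12.
  S_1 = Σ v_i α_i r_i = 8·11·6 + 12·7·2 + 3·3·11 + 2·1·2 + 1·12·7 = 883 ≡ 12.
  α_i^2 mod 13 = [4, 10, 9, 1, 1].
  S_2 = Σ v_i α_i^2 r_i = 8·4·6 + 12·10·2 + 3·9·11 + 2·1·2 + 1·1·7 = 740 ≡ 12.
  S = (12, 12, 12) ≠ 0, so r is not a codeword (an error is present).
Step 3: locate the error. For a single error e at position i, S_ℓ = v_i·e·α_i^ℓ, so α_err = S_1/S_0.
  S_0^{−1} = 12^{−1} = 12 (mod 13), so α_err = 12·12 = 144 ≡ 1 = α_4. Error position i = 4.
  Consistency check: S_2/S_1 = 12·12 = 144 ≡ 1 = α_err ✓ (single-error assumption holds).
Step 4: error magnitude e = S_0/v_4 = S_0·∏_{j≠4}(α_4 − α_j) = 12·7 = 84 ≡ 6 (mod 13).
Step 5: correct position 4: c_4 = r_4 − e = 2 − 6 ≡ 9 (mod 13). Hence c = [6, 2, 11, 9, 7].
  Check: interpolating c through the α_i gives m(x) = 8 + 1·x (degree < 2) with m(α_i) = c_i for every i, so c is indeed a codeword.


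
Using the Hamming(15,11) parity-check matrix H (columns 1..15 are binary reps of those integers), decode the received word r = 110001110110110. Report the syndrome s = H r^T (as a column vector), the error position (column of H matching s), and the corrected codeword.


s = (1, 0, 0, 0)^T, error position = 8, corrected codeword c = 110001100110110

Compute s = H r^T mod 2 one row at a time:
  s_1 = 1 + 0 + 1 + 1 + 0 + 1 + 1 + 0 = 5 ≡ 1 (mod 2).
  s_2 = 0 + 0 + 1 + 1 + 0 + 1 + 1 + 0 = 4 ≡ 0 (mod 2).
  s_3 = 1 + 0 + 1 + 1 + 1 + 1 + 1 + 0 = 6 ≡ 0 (mod 2).
  s_4 = 1 + 0 + 0 + 1 + 0 + 1 + 1 + 0 = 4 ≡ 0 (mod 2).
s = (1, 0, 0, 0)^T — this equals column 8 of H (binary 1000), so error is at position 8.
Correct: flip bit 8 of r = 110001110110110 to get c = 110001100110110.


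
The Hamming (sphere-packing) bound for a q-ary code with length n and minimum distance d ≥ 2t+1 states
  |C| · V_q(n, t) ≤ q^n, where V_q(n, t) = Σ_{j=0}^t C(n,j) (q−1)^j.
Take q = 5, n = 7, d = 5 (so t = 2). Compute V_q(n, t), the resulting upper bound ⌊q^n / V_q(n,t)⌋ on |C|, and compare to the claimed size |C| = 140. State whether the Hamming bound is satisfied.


V_q(n, t) = 365, q^n = 78125, Hamming bound = 214, |C| = 140 ≤ bound (satisfied).

Step 1: Compute V_q(n, t) = Σ_{j=0}^2 C(n, j) (q−1)^j.
  j = 0: C(7,0)·(4)^0 = 1·1 = 1.
  j = 1: C(7,1)·(4)^1 = 7·4 = 28.
  j = 2: C(7,2)·(4)^2 = 21·16 = 336.
  V_q(n, t) = 1 + 28 + 336 = 365.
Step 2: q^n = 5^7 = 78125.
Step 3: Hamming bound ⌊q^n / V_q(n,t)⌋ = ⌊78125/365⌋ = 214.
Step 4: Compare |C| = 140 to 214: satisfied.
The claimed |C| lies below the Hamming bound.


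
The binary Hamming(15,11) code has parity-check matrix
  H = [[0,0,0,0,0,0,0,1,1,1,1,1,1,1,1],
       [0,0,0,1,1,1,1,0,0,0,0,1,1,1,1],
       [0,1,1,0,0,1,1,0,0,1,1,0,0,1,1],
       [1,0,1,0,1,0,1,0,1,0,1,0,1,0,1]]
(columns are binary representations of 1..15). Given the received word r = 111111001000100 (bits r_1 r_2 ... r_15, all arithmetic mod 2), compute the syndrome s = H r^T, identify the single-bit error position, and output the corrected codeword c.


s = (0, 0, 1, 1)^T, error position = 3, corrected codeword c = 110111001000100

Compute s = H r^T mod 2 one row at a time:
  s_1 = 0 + 1 + 0 + 0 + 0 + 1 + 0 + 0 = 2 ≡ 0 (mod 2).
  s_2 = 1 + 1 + 1 + 0 + 0 + 1 + 0 + 0 = 4 ≡ 0 (mod 2).
  s_3 = 1 + 1 + 1 + 0 + 0 + 0 + 0 + 0 = 3 ≡ 1 (mod 2).
  s_4 = 1 + 1 + 1 + 0 + 1 + 0 + 1 + 0 = 5 ≡ 1 (mod 2).
s = (0, 0, 1, 1)^T — this equals column 3 of H (binary 0011), so error is at position 3.
Correct: flip bit 3 of r = 111111001000100 to get c = 110111001000100.


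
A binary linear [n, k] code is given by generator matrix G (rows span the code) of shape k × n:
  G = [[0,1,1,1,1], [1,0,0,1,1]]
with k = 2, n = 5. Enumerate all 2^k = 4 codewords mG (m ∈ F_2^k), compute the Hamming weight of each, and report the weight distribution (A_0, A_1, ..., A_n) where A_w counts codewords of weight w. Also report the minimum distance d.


Weight distribution: A_0 = 1, A_3 = 2, A_4 = 1. Minimum distance d = 3.

Enumerate all 2^2 = 4 messages m ∈ F_2^2.
For each, compute codeword c = mG in F_2^5, then tally its weight.
  m = 00 → c = 00000, weight = 0.
  m = 10 → c = 01111, weight = 4.
  m = 01 → c = 10011, weight = 3.
  m = 11 → c = 11100, weight = 3.
Tally weights:
  weight 0: 1 codewords.
  weight 3: 2 codewords.
  weight 4: 1 codewords.
Minimum distance d = smallest w > 0 with A_w > 0 = 3.
Sanity: Σ A_w = 4 = 2^2 = 4 ✓.


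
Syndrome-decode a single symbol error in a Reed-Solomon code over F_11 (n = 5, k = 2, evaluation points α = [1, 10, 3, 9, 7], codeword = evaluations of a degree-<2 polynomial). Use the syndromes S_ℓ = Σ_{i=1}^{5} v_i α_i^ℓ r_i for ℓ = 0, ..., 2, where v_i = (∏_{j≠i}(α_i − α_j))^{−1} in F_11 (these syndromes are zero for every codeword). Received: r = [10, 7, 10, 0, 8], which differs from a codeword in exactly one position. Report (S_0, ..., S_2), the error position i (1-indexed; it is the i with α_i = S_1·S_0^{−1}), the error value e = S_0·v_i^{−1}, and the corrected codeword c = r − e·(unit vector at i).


S = (6, 7, 10), error at position 3, error magnitude e = 8, c = [10, 7, 2, 0, 8].

Step 1: column multipliers v_i = (∏_{j≠i}(α_i − α_j))^{−1} mod 11.
  i = 1 (α = 1): (1−10)(1−3)(1−9)(1−7) = (−9)·(−2)·(−8)·(−6) = 864 ≡ 6, so v_1 = 6^{−1} = 2 (mod 11).
  i = 2 (α = 10): (10−1)(10−3)(10−9)(10−7) = 9·7·1·3 = 189 ≡ 2, so v_2 = 2^{−1} = 6 (mod 11).
  i = 3 (α = 3): (3−1)(3−10)(3−9)(3−7) = 2·(−7)·(−6)·(−4) = −336 ≡ 5, so v_3 = 5^{−1} = 9 (mod 11).
  i = 4 (α = 9): (9−1)(9−10)(9−3)(9−7) = 8·(−1)·6·2 = −96 ≡ 3, so v_4 = 3^{−1} = 4 (mod 11).
  i = 5 (α = 7): (7−1)(7−10)(7−3)(7−9) = 6·(−3)·4·(−2) = 144 ≡ 1, so v_5 = 1^{−1} = 1 (mod 11).
  v = [2, 6, 9, 4, 1].
Step 2: syndromes of r = [10, 7, 10, 0, 8] (all sums mod 11).
  S_0 = Σ v_i r_i = 2·10 + 6·7 + 9·10 + 4·0 + 1·8 = 160 ≡ 6.
  S_1 = Σ v_i α_i r_i = 2·1·10 + 6·10·7 + 9·3·10 + 4·9·0 + 1·7·8 = 766 ≡ 7.
  α_i^2 mod 11 = [1, 1, 9, 4, 5].
  S_2 = Σ v_i α_i^2 r_i = 2·1·10 + 6·1·7 + 9·9·10 + 4·4·0 + 1·5·8 = 912 ≡ 10.
  S = (6, 7, 10) ≠ 0, so r is not a codeword (an error is present).
Step 3: locate the error. For a single error e at position i, S_ℓ = v_i·e·α_i^ℓ, so α_err = S_1/S_0.
  S_0^{−1} = 6^{−1} = 2 (mod 11), so α_err = 7·2 = 14 ≡ 3 = α_3. Error position i = 3.
  Consistency check: S_2/S_1 = 10·8 = 80 ≡ 3 = α_err ✓ (single-error assumption holds).
Step 4: error magnitude e = S_0/v_3 = S_0·∏_{j≠3}(α_3 − α_j) = 6·5 = 30 ≡ 8 (mod 11).
Step 5: correct position 3: c_3 = r_3 − e = 10 − 8 ≡ 2 (mod 11). Hence c = [10, 7, 2, 0, 8].
  Check: interpolating c through the α_i gives m(x) = 3 + 7·x (degree < 2) with m(α_i) = c_i for every i, so c is indeed a codeword.


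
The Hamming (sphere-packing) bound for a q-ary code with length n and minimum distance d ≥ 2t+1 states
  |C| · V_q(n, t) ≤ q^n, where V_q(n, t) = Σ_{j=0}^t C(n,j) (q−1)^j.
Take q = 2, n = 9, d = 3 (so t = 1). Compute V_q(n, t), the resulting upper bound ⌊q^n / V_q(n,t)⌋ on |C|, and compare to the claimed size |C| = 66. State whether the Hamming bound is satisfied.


V_q(n, t) = 10, q^n = 512, Hamming bound = 51, |C| = 66 > bound (violated).

Step 1: Compute V_q(n, t) = Σ_{j=0}^1 C(n, j) (q−1)^j.
  j = 0: C(9,0)·(1)^0 = 1·1 = 1.
  j = 1: C(9,1)·(1)^1 = 9·1 = 9.
  V_q(n, t) = 1 + 9 = 10.
Step 2: q^n = 2^9 = 512.
Step 3: Hamming bound ⌊q^n / V_q(n,t)⌋ = ⌊512/10⌋ = 51.
Step 4: Compare |C| = 66 to 51: violated.
The claimed |C| lies above the Hamming bound, so no 2-ary code of length 9 with d ≥ 3 can have 66 codewords.


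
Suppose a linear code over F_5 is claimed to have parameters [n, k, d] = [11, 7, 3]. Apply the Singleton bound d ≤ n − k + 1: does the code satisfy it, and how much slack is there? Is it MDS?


Singleton RHS = n − k + 1 = 5, slack = 2, bound satisfied, not MDS.

Singleton bound: d ≤ n − k + 1.
Here n = 11, k = 7, so n − k + 1 = 5.
Given d = 3, check d ≤ 5: YES.
Slack = (n − k + 1) − d = 2.
The code is NOT MDS (slack = 2 > 0).
Description: the claimed parameters are [11, 7, 3]_5; such a code would be non-MDS.


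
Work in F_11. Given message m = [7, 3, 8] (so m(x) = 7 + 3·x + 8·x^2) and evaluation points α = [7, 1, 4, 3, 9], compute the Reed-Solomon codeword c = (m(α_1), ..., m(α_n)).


c = [2, 7, 4, 0, 0]

Message polynomial: m(x) = 7 + 3·x + 8·x^2 (mod 11).
For each evaluation point α_i, compute m(α_i) mod 11:
  α_1 = 7: Horner steps 8 → 4 → 2, so m(7) = 2.
  α_2 = 1: Horner steps 8 → 0 → 7, so m(1) = 7.
  α_3 = 4: Horner steps 8 → 2 → 4, so m(4) = 4.
  α_4 = 3: Horner steps 8 → 5 → 0, so m(3) = 0.
  α_5 = 9: Horner steps 8 → 9 → 0, so m(9) = 0.
Codeword c = [2, 7, 4, 0, 0] ∈ F_11^5.


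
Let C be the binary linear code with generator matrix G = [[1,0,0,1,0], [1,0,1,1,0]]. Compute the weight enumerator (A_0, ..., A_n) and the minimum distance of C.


Weight distribution: A_0 = 1, A_1 = 1, A_2 = 1, A_3 = 1. Minimum distance d = 1.

Enumerate all 2^2 = 4 messages m ∈ F_2^2.
For each, compute codeword c = mG in F_2^5, then tally its weight.
  m = 00 → c = 00000, weight = 0.
  m = 10 → c = 10010, weight = 2.
  m = 01 → c = 10110, weight = 3.
  m = 11 → c = 00100, weight = 1.
Tally weights:
  weight 0: 1 codewords.
  weight 1: 1 codewords.
  weight 2: 1 codewords.
  weight 3: 1 codewords.
Minimum distance d = smallest w > 0 with A_w > 0 = 1.
Sanity: Σ A_w = 4 = 2^2 = 4 ✓.


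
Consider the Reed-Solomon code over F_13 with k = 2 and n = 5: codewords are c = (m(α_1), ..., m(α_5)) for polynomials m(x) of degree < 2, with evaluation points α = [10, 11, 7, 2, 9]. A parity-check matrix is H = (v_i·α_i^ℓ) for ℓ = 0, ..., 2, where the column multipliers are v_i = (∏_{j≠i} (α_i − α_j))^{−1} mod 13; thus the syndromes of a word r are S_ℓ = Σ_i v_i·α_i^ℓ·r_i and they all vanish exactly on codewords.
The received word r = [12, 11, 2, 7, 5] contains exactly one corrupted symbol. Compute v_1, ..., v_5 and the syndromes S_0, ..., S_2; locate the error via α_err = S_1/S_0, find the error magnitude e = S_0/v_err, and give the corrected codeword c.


S = (9, 3, 1), error at position 5, error magnitude e = 5, c = [12, 11, 2, 7, 0].

Step 1: column multipliers v_i = (∏_{j≠i}(α_i − α_j))^{−1} mod 13.
  i = 1 (α = 10): (10−11)(10−7)(10−2)(10−9) = (−1)·3·8·1 = −24 ≡ 2, so v_1 = 2^{−1} = 7 (mod 13).
  i = 2 (α = 11): (11−10)(11−7)(11−2)(11−9) = 1·4·9·2 = 72 ≡ 7, so v_2 = 7^{−1} = 2 (mod 13).
  i = 3 (α = 7): (7−10)(7−11)(7−2)(7−9) = (−3)·(−4)·5·(−2) = −120 ≡ 10, so v_3 = 10^{−1} = 4 (mod 13).
  i = 4 (α = 2): (2−10)(2−11)(2−7)(2−9) = (−8)·(−9)·(−5)·(−7) = 2520 ≡ 11, so v_4 = 11^{−1} = 6 (mod 13).
  i = 5 (α = 9): (9−10)(9−11)(9−7)(9−2) = (−1)·(−2)·2·7 = 28 ≡ 2, so v_5 = 2^{−1} = 7 (mod 13).
  v = [7, 2, 4, 6, 7].
Step 2: syndromes of r = [12, 11, 2, 7, 5] (all sums mod 13).
  S_0 = Σ v_i r_i = 7·12 + 2·11 + 4·2 + 6·7 + 7·5 = 191 ≡ 9.
  S_1 = Σ v_i α_i r_i = 7·10·12 + 2·11·11 + 4·7·2 + 6·2·7 + 7·9·5 = 1537 ≡ 3.
  α_i^2 mod 13 = [9, 4, 10, 4, 3].
  S_2 = Σ v_i α_i^2 r_i = 7·9·12 + 2·4·11 + 4·10·2 + 6·4·7 + 7·3·5 = 1197 ≡ 1.
  S = (9, 3, 1) ≠ 0, so r is not a codeword (an error is present).
Step 3: locate the error. For a single error e at position i, S_ℓ = v_i·e·α_i^ℓ, so α_err = S_1/S_0.
  S_0^{−1} = 9^{−1} = 3 (mod 13), so α_err = 3·3 = 9 ≡ 9 = α_5. Error position i = 5.
  Consistency check: S_2/S_1 = 1·9 = 9 ≡ 9 = α_err ✓ (single-error assumption holds).
Step 4: error magnitude e = S_0/v_5 = S_0·∏_{j≠5}(α_5 − α_j) = 9·2 = 18 ≡ 5 (mod 13).
Step 5: correct position 5: c_5 = r_5 − e = 5 − 5 ≡ 0 (mod 13). Hence c = [12, 11, 2, 7, 0].
  Check: interpolating c through the α_i gives m(x) = 9 + 12·x (degree < 2) with m(α_i) = c_i for every i, so c is indeed a codeword.


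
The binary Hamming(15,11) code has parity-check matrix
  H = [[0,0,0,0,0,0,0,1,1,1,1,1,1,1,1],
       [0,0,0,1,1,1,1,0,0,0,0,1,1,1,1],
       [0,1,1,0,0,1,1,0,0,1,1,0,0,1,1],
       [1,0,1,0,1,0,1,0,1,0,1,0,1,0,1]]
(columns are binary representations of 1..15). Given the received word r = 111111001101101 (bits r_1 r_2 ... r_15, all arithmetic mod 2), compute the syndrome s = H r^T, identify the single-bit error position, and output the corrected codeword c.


s = (1, 0, 1, 0)^T, error position = 10, corrected codeword c = 111111001001101

Compute s = H r^T mod 2 one row at a time:
  s_1 = 0 + 1 + 1 + 0 + 1 + 1 + 0 + 1 = 5 ≡ 1 (mod 2).
  s_2 = 1 + 1 + 1 + 0 + 1 + 1 + 0 + 1 = 6 ≡ 0 (mod 2).
  s_3 = 1 + 1 + 1 + 0 + 1 + 0 + 0 + 1 = 5 ≡ 1 (mod 2).
  s_4 = 1 + 1 + 1 + 0 + 1 + 0 + 1 + 1 = 6 ≡ 0 (mod 2).
s = (1, 0, 1, 0)^T — this equals column 10 of H (binary 1010), so error is at position 10.
Correct: flip bit 10 of r = 111111001101101 to get c = 111111001001101.


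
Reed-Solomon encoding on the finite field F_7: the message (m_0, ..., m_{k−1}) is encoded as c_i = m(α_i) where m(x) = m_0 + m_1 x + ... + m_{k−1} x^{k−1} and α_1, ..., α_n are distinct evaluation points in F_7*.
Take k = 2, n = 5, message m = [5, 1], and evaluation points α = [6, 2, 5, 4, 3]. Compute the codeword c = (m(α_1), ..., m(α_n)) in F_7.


c = [4, 0, 3, 2, 1]

Message polynomial: m(x) = 5 + 1·x (mod 7).
For each evaluation point α_i, compute m(α_i) mod 7:
  α_1 = 6: Horner steps 1 → 4, so m(6) = 4.
  α_2 = 2: Horner steps 1 → 0, so m(2) = 0.
  α_3 = 5: Horner steps 1 → 3, so m(5) = 3.
  α_4 = 4: Horner steps 1 → 2, so m(4) = 2.
  α_5 = 3: Horner steps 1 → 1, so m(3) = 1.
Codeword c = [4, 0, 3, 2, 1] ∈ F_7^5.


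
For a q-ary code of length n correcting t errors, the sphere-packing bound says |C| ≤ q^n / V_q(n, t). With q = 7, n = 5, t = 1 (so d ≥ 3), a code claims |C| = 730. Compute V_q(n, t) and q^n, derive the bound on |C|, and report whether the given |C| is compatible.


V_q(n, t) = 31, q^n = 16807, Hamming bound = 542, |C| = 730 > bound (violated).

Step 1: Compute V_q(n, t) = Σ_{j=0}^1 C(n, j) (q−1)^j.
  j = 0: C(5,0)·(6)^0 = 1·1 = 1.
  j = 1: C(5,1)·(6)^1 = 5·6 = 30.
  V_q(n, t) = 1 + 30 = 31.
Step 2: q^n = 7^5 = 16807.
Step 3: Hamming bound ⌊q^n / V_q(n,t)⌋ = ⌊16807/31⌋ = 542.
Step 4: Compare |C| = 730 to 542: violated.
The claimed |C| lies above the Hamming bound, so no 7-ary code of length 5 with d ≥ 3 can have 730 codewords.


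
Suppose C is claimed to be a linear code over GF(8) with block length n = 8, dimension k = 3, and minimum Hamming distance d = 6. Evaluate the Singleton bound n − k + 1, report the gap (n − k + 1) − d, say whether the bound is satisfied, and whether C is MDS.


Singleton RHS = n − k + 1 = 6, slack = 0, bound satisfied, MDS.

Singleton bound: d ≤ n − k + 1.
Here n = 8, k = 3, so n − k + 1 = 6.
Given d = 6, check d ≤ 6: YES.
Slack = (n − k + 1) − d = 0.
The code is MDS (slack = 0).
Description: the claimed parameters are [8, 3, 6]_8; such a code would be MDS (meets Singleton bound).


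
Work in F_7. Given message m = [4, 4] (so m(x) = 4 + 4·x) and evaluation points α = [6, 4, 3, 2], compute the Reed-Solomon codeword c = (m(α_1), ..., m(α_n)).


c = [0, 6, 2, 5]

Message polynomial: m(x) = 4 + 4·x (mod 7).
For each evaluation point α_i, compute m(α_i) mod 7:
  α_1 = 6: Horner steps 4 → 0, so m(6) = 0.
  α_2 = 4: Horner steps 4 → 6, so m(4) = 6.
  α_3 = 3: Horner steps 4 → 2, so m(3) = 2.
  α_4 = 2: Horner steps 4 → 5, so m(2) = 5.
Codeword c = [0, 6, 2, 5] ∈ F_7^4.


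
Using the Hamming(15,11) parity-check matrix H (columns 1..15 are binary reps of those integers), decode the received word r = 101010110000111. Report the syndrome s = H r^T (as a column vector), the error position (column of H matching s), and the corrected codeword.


s = (0, 1, 0, 0)^T, error position = 4, corrected codeword c = 101110110000111

Compute s = H r^T mod 2 one row at a time:
  s_1 = 1 + 0 + 0 + 0 + 0 + 1 + 1 + 1 = 4 ≡ 0 (mod 2).
  s_2 = 0 + 1 + 0 + 1 + 0 + 1 + 1 + 1 = 5 ≡ 1 (mod 2).
  s_3 = 0 + 1 + 0 + 1 + 0 + 0 + 1 + 1 = 4 ≡ 0 (mod 2).
  s_4 = 1 + 1 + 1 + 1 + 0 + 0 + 1 + 1 = 6 ≡ 0 (mod 2).
s = (0, 1, 0, 0)^T — this equals column 4 of H (binary 0100), so error is at position 4.
Correct: flip bit 4 of r = 101010110000111 to get c = 101110110000111.


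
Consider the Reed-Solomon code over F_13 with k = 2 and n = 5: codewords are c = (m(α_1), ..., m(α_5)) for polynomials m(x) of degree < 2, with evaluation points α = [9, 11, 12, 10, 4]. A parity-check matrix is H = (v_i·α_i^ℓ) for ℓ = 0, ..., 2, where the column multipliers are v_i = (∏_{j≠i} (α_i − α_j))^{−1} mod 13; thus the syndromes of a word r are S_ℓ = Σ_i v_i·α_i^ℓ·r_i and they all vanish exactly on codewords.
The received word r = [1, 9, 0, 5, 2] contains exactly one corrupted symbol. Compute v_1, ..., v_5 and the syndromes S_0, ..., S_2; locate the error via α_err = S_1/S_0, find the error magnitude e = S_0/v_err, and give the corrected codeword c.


S = (7, 2, 8), error at position 5, error magnitude e = 8, c = [1, 9, 0, 5, 7].

Step 1: column multipliers v_i = (∏_{j≠i}(α_i − α_j))^{−1} mod 13.
  i = 1 (α = 9): (9−11)(9−12)(9−10)(9−4) = (−2)·(−3)·(−1)·5 = −30 ≡ 9, so v_1 = 9^{−1} = 3 (mod 13).
  i = 2 (α = 11): (11−9)(11−12)(11−10)(11−4) = 2·(−1)·1·7 = −14 ≡ 12, so v_2 = 12^{−1} = 12 (mod 13).
  i = 3 (α = 12): (12−9)(12−11)(12−10)(12−4) = 3·1·2·8 = 48 ≡ 9, so v_3 = 9^{−1} = 3 (mod 13).
  i = 4 (α = 10): (10−9)(10−11)(10−12)(10−4) = 1·(−1)·(−2)·6 = 12 ≡ 12, so v_4 = 12^{−1} = 12 (mod 13).
  i = 5 (α = 4): (4−9)(4−11)(4−12)(4−10) = (−5)·(−7)·(−8)·(−6) = 1680 ≡ 3, so v_5 = 3^{−1} = 9 (mod 13).
  v = [3, 12, 3, 12, 9].
Step 2: syndromes of r = [1, 9, 0, 5, 2] (all sums mod 13).
  S_0 = Σ v_i r_i = 3·1 + 12·9 + 3·0 + 12·5 + 9·2 = 189 ≡ 7.
  S_1 = Σ v_i α_i r_i = 3·9·1 + 12·11·9 + 3·12·0 + 12·10·5 + 9·4·2 = 1887 ≡ 2.
  α_i^2 mod 13 = [3, 4, 1, 9, 3].
  S_2 = Σ v_i α_i^2 r_i = 3·3·1 + 12·4·9 + 3·1·0 + 12·9·5 + 9·3·2 = 1035 ≡ 8.
  S = (7, 2, 8) ≠ 0, so r is not a codeword (an error is present).
Step 3: locate the error. For a single error e at position i, S_ℓ = v_i·e·α_i^ℓ, so α_err = S_1/S_0.
  S_0^{−1} = 7^{−1} = 2 (mod 13), so α_err = 2·2 = 4 ≡ 4 = α_5. Error position i = 5.
  Consistency check: S_2/S_1 = 8·7 = 56 ≡ 4 = α_err ✓ (single-error assumption holds).
Step 4: error magnitude e = S_0/v_5 = S_0·∏_{j≠5}(α_5 − α_j) = 7·3 = 21 ≡ 8 (mod 13).
Step 5: correct position 5: c_5 = r_5 − e = 2 − 8 ≡ 7 (mod 13). Hence c = [1, 9, 0, 5, 7].
  Check: interpolating c through the α_i gives m(x) = 4 + 4·x (degree < 2) with m(α_i) = c_i for every i, so c is indeed a codeword.


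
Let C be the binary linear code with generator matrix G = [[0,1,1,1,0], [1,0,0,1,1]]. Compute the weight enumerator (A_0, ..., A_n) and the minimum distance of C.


Weight distribution: A_0 = 1, A_3 = 2, A_4 = 1. Minimum distance d = 3.

Enumerate all 2^2 = 4 messages m ∈ F_2^2.
For each, compute codeword c = mG in F_2^5, then tally its weight.
  m = 00 → c = 00000, weight = 0.
  m = 10 → c = 01110, weight = 3.
  m = 01 → c = 10011, weight = 3.
  m = 11 → c = 11101, weight = 4.
Tally weights:
  weight 0: 1 codewords.
  weight 3: 2 codewords.
  weight 4: 1 codewords.
Minimum distance d = smallest w > 0 with A_w > 0 = 3.
Sanity: Σ A_w = 4 = 2^2 = 4 ✓.


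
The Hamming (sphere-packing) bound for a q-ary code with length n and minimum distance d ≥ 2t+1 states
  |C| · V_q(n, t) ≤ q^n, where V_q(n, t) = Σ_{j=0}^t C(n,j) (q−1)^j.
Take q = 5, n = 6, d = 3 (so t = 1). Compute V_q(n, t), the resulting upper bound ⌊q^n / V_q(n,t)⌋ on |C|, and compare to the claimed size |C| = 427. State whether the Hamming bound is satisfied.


V_q(n, t) = 25, q^n = 15625, Hamming bound = 625, |C| = 427 ≤ bound (satisfied).

Step 1: Compute V_q(n, t) = Σ_{j=0}^1 C(n, j) (q−1)^j.
  j = 0: C(6,0)·(4)^0 = 1·1 = 1.
  j = 1: C(6,1)·(4)^1 = 6·4 = 24.
  V_q(n, t) = 1 + 24 = 25.
Step 2: q^n = 5^6 = 15625.
Step 3: Hamming bound ⌊q^n / V_q(n,t)⌋ = ⌊15625/25⌋ = 625.
Step 4: Compare |C| = 427 to 625: satisfied.
The claimed |C| lies below the Hamming bound.


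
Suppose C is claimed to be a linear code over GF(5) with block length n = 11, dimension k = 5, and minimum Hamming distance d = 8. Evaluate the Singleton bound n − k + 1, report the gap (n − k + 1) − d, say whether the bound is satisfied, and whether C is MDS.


Singleton RHS = n − k + 1 = 7, slack = -1, bound violated (no such code; not MDS).

Singleton bound: d ≤ n − k + 1.
Here n = 11, k = 5, so n − k + 1 = 7.
Given d = 8, check d ≤ 7: NO.
Slack = (n − k + 1) − d = -1.
The slack is negative: d = 8 exceeds n − k + 1 = 7 by 1, so the Singleton bound is violated and no linear [11, 5, 8]_5 code can exist. In particular it is not MDS (MDS requires d = n − k + 1 exactly).
Description: the claimed parameters are [11, 5, 8]_5; such a code would be impossible (violates the Singleton bound).


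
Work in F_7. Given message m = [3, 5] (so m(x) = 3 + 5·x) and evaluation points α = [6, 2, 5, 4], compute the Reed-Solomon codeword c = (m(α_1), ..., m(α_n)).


c = [5, 6, 0, 2]

Message polynomial: m(x) = 3 + 5·x (mod 7).
For each evaluation point α_i, compute m(α_i) mod 7:
  α_1 = 6: Horner steps 5 → 5, so m(6) = 5.
  α_2 = 2: Horner steps 5 → 6, so m(2) = 6.
  α_3 = 5: Horner steps 5 → 0, so m(5) = 0.
  α_4 = 4: Horner steps 5 → 2, so m(4) = 2.
Codeword c = [5, 6, 0, 2] ∈ F_7^4.


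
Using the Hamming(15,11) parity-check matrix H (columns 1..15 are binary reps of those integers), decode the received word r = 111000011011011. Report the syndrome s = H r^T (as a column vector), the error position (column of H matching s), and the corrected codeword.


s = (0, 1, 1, 1)^T, error position = 7, corrected codeword c = 111000111011011

Compute s = H r^T mod 2 one row at a time:
  s_1 = 1 + 1 + 0 + 1 + 1 + 0 + 1 + 1 = 6 ≡ 0 (mod 2).
  s_2 = 0 + 0 + 0 + 0 + 1 + 0 + 1 + 1 = 3 ≡ 1 (mod 2).
  s_3 = 1 + 1 + 0 + 0 + 0 + 1 + 1 + 1 = 5 ≡ 1 (mod 2).
  s_4 = 1 + 1 + 0 + 0 + 1 + 1 + 0 + 1 = 5 ≡ 1 (mod 2).
s = (0, 1, 1, 1)^T — this equals column 7 of H (binary 0111), so error is at position 7.
Correct: flip bit 7 of r = 111000011011011 to get c = 111000111011011.


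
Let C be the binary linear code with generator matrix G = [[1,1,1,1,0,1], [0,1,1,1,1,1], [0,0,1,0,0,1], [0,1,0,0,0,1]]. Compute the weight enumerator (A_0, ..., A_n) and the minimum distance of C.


Weight distribution: A_0 = 1, A_2 = 4, A_3 = 6, A_4 = 3, A_5 = 2. Minimum distance d = 2.

Enumerate all 2^4 = 16 messages m ∈ F_2^4.
For each, compute codeword c = mG in F_2^6, then tally its weight.
  m = 0000 → c = 000000, weight = 0.
  m = 1000 → c = 111101, weight = 5.
  m = 0100 → c = 011111, weight = 5.
  m = 1100 → c = 100010, weight = 2.
  m = 0010 → c = 001001, weight = 2.
  m = 1010 → c = 110100, weight = 3.
  m = 0110 → c = 010110, weight = 3.
  m = 1110 → c = 101011, weight = 4.
  m = 0001 → c = 010001, weight = 2.
  m = 1001 → c = 101100, weight = 3.
  m = 0101 → c = 001110, weight = 3.
  m = 1101 → c = 110011, weight = 4.
  m = 0011 → c = 011000, weight = 2.
  m = 1011 → c = 100101, weight = 3.
  m = 0111 → c = 000111, weight = 3.
  m = 1111 → c = 111010, weight = 4.
Tally weights:
  weight 0: 1 codewords.
  weight 2: 4 codewords.
  weight 3: 6 codewords.
  weight 4: 3 codewords.
  weight 5: 2 codewords.
Minimum distance d = smallest w > 0 with A_w > 0 = 2.
Sanity: Σ A_w = 16 = 2^4 = 16 ✓.


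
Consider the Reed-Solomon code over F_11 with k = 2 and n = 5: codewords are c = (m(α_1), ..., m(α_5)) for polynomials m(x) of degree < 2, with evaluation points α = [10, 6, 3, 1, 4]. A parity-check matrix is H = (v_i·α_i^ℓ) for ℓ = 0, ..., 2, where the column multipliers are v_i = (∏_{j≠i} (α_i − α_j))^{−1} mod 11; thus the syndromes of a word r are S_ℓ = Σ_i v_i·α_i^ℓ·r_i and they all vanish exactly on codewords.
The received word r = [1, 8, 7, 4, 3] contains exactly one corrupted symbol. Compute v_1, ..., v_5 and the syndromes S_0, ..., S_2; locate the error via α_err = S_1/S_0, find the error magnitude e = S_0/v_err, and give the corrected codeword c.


S = (2, 1, 6), error at position 2, error magnitude e = 2, c = [1, 6, 7, 4, 3].

Step 1: column multipliers v_i = (∏_{j≠i}(α_i − α_j))^{−1} mod 11.
  i = 1 (α = 10): (10−6)(10−3)(10−1)(10−4) = 4·7·9·6 = 1512 ≡ 5, so v_1 = 5^{−1} = 9 (mod 11).
  i = 2 (α = 6): (6−10)(6−3)(6−1)(6−4) = (−4)·3·5·2 = −120 ≡ 1, so v_2 = 1^{−1} = 1 (mod 11).
  i = 3 (α = 3): (3−10)(3−6)(3−1)(3−4) = (−7)·(−3)·2·(−1) = −42 ≡ 2, so v_3 = 2^{−1} = 6 (mod 11).
  i = 4 (α = 1): (1−10)(1−6)(1−3)(1−4) = (−9)·(−5)·(−2)·(−3) = 270 ≡ 6, so v_4 = 6^{−1} = 2 (mod 11).
  i = 5 (α = 4): (4−10)(4−6)(4−3)(4−1) = (−6)·(−2)·1·3 = 36 ≡ 3, so v_5 = 3^{−1} = 4 (mod 11).
  v = [9, 1, 6, 2, 4].
Step 2: syndromes of r = [1, 8, 7, 4, 3] (all sums mod 11).
  S_0 = Σ v_i r_i = 9·1 + 1·8 + 6·7 + 2·4 + 4·3 = 79 ≡ 2.
  S_1 = Σ v_i α_i r_i = 9·10·1 + 1·6·8 + 6·3·7 + 2·1·4 + 4·4·3 = 320 ≡ 1.
  α_i^2 mod 11 = [1, 3, 9, 1, 5].
  S_2 = Σ v_i α_i^2 r_i = 9·1·1 + 1·3·8 + 6·9·7 + 2·1·4 + 4·5·3 = 479 ≡ 6.
  S = (2, 1, 6) ≠ 0, so r is not a codeword (an error is present).
Step 3: locate the error. For a single error e at position i, S_ℓ = v_i·e·α_i^ℓ, so α_err = S_1/S_0.
  S_0^{−1} = 2^{−1} = 6 (mod 11), so α_err = 1·6 = 6 ≡ 6 = α_2. Error position i = 2.
  Consistency check: S_2/S_1 = 6·1 = 6 ≡ 6 = α_err ✓ (single-error assumption holds).
Step 4: error magnitude e = S_0/v_2 = S_0·∏_{j≠2}(α_2 − α_j) = 2·1 = 2 ≡ 2 (mod 11).
Step 5: correct position 2: c_2 = r_2 − e = 8 − 2 ≡ 6 (mod 11). Hence c = [1, 6, 7, 4, 3].
  Check: interpolating c through the α_i gives m(x) = 8 + 7·x (degree < 2) with m(α_i) = c_i for every i, so c is indeed a codeword.


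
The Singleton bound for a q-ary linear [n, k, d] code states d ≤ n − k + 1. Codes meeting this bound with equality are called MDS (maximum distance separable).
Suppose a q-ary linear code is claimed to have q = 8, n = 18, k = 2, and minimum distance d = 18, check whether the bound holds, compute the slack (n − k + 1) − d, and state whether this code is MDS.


Singleton RHS = n − k + 1 = 17, slack = -1, bound violated (no such code; not MDS).

Singleton bound: d ≤ n − k + 1.
Here n = 18, k = 2, so n − k + 1 = 17.
Given d = 18, check d ≤ 17: NO.
Slack = (n − k + 1) − d = -1.
The slack is negative: d = 18 exceeds n − k + 1 = 17 by 1, so the Singleton bound is violated and no linear [18, 2, 18]_8 code can exist. In particular it is not MDS (MDS requires d = n − k + 1 exactly).
Description: the claimed parameters are [18, 2, 18]_8; such a code would be impossible (violates the Singleton bound).


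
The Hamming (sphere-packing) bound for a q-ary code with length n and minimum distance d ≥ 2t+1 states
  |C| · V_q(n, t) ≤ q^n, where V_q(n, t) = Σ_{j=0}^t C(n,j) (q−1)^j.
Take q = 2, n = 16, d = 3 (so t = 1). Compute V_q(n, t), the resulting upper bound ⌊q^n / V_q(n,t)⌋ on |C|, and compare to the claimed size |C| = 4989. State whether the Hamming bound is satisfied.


V_q(n, t) = 17, q^n = 65536, Hamming bound = 3855, |C| = 4989 > bound (violated).

Step 1: Compute V_q(n, t) = Σ_{j=0}^1 C(n, j) (q−1)^j.
  j = 0: C(16,0)·(1)^0 = 1·1 = 1.
  j = 1: C(16,1)·(1)^1 = 16·1 = 16.
  V_q(n, t) = 1 + 16 = 17.
Step 2: q^n = 2^16 = 65536.
Step 3: Hamming bound ⌊q^n / V_q(n,t)⌋ = ⌊65536/17⌋ = 3855.
Step 4: Compare |C| = 4989 to 3855: violated.
The claimed |C| lies above the Hamming bound, so no 2-ary code of length 16 with d ≥ 3 can have 4989 codewords.


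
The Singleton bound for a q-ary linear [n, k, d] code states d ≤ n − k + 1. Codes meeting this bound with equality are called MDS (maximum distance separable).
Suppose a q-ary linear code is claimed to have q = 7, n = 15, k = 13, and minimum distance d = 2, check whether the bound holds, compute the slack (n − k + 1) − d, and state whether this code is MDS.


Singleton RHS = n − k + 1 = 3, slack = 1, bound satisfied, not MDS.

Singleton bound: d ≤ n − k + 1.
Here n = 15, k = 13, so n − k + 1 = 3.
Given d = 2, check d ≤ 3: YES.
Slack = (n − k + 1) − d = 1.
The code is NOT MDS (slack = 1 > 0).
Description: the claimed parameters are [15, 13, 2]_7; such a code would be non-MDS.


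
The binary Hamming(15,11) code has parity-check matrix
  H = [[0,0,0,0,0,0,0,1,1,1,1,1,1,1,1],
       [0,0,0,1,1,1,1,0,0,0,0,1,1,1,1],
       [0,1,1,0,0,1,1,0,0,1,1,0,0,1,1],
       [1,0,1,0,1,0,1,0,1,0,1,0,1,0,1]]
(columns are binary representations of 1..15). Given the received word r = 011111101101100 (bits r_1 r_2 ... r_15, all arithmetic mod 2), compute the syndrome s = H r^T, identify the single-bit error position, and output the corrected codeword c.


s = (0, 0, 1, 1)^T, error position = 3, corrected codeword c = 010111101101100

Compute s = H r^T mod 2 one row at a time:
  s_1 = 0 + 1 + 1 + 0 + 1 + 1 + 0 + 0 = 4 ≡ 0 (mod 2).
  s_2 = 1 + 1 + 1 + 1 + 1 + 1 + 0 + 0 = 6 ≡ 0 (mod 2).
  s_3 = 1 + 1 + 1 + 1 + 1 + 0 + 0 + 0 = 5 ≡ 1 (mod 2).
  s_4 = 0 + 1 + 1 + 1 + 1 + 0 + 1 + 0 = 5 ≡ 1 (mod 2).
s = (0, 0, 1, 1)^T — this equals column 3 of H (binary 0011), so error is at position 3.
Correct: flip bit 3 of r = 011111101101100 to get c = 010111101101100.


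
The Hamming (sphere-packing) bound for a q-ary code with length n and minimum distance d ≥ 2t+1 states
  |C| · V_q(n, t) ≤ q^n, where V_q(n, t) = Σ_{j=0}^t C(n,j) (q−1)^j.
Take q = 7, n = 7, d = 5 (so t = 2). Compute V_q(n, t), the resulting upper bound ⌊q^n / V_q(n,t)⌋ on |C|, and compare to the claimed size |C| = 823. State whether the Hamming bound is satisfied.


V_q(n, t) = 799, q^n = 823543, Hamming bound = 1030, |C| = 823 ≤ bound (satisfied).

Step 1: Compute V_q(n, t) = Σ_{j=0}^2 C(n, j) (q−1)^j.
  j = 0: C(7,0)·(6)^0 = 1·1 = 1.
  j = 1: C(7,1)·(6)^1 = 7·6 = 42.
  j = 2: C(7,2)·(6)^2 = 21·36 = 756.
  V_q(n, t) = 1 + 42 + 756 = 799.
Step 2: q^n = 7^7 = 823543.
Step 3: Hamming bound ⌊q^n / V_q(n,t)⌋ = ⌊823543/799⌋ = 1030.
Step 4: Compare |C| = 823 to 1030: satisfied.
The claimed |C| lies below the Hamming bound.


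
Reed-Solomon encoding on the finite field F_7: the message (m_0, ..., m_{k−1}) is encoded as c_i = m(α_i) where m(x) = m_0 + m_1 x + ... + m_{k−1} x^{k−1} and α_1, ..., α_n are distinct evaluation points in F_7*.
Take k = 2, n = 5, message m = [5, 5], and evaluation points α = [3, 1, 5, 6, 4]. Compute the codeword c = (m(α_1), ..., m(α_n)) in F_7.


c = [6, 3, 2, 0, 4]

Message polynomial: m(x) = 5 + 5·x (mod 7).
For each evaluation point α_i, compute m(α_i) mod 7:
  α_1 = 3: Horner steps 5 → 6, so m(3) = 6.
  α_2 = 1: Horner steps 5 → 3, so m(1) = 3.
  α_3 = 5: Horner steps 5 → 2, so m(5) = 2.
  α_4 = 6: Horner steps 5 → 0, so m(6) = 0.
  α_5 = 4: Horner steps 5 → 4, so m(4) = 4.
Codeword c = [6, 3, 2, 0, 4] ∈ F_7^5.


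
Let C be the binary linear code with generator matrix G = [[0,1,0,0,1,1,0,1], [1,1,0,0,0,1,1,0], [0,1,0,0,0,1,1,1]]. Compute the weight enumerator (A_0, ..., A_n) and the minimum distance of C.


Weight distribution: A_0 = 1, A_2 = 2, A_4 = 5. Minimum distance d = 2.

Enumerate all 2^3 = 8 messages m ∈ F_2^3.
For each, compute codeword c = mG in F_2^8, then tally its weight.
  m = 000 → c = 00000000, weight = 0.
  m = 100 → c = 01001101, weight = 4.
  m = 010 → c = 11000110, weight = 4.
  m = 110 → c = 10001011, weight = 4.
  m = 001 → c = 01000111, weight = 4.
  m = 101 → c = 00001010, weight = 2.
  m = 011 → c = 10000001, weight = 2.
  m = 111 → c = 11001100, weight = 4.
Tally weights:
  weight 0: 1 codewords.
  weight 2: 2 codewords.
  weight 4: 5 codewords.
Minimum distance d = smallest w > 0 with A_w > 0 = 2.
Sanity: Σ A_w = 8 = 2^3 = 8 ✓.


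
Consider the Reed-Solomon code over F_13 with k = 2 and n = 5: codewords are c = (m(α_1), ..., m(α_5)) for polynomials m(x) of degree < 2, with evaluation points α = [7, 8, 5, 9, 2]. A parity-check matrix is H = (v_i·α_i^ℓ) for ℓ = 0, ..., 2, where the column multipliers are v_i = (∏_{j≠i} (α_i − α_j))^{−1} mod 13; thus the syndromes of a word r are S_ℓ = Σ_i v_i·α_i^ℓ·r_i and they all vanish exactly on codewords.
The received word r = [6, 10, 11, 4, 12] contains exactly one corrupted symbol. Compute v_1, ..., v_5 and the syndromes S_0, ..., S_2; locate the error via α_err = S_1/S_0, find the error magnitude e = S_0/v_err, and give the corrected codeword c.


S = (4, 10, 12), error at position 4, error magnitude e = 3, c = [6, 10, 11, 1, 12].

Step 1: column multipliers v_i = (∏_{j≠i}(α_i − α_j))^{−1} mod 13.
  i = 1 (α = 7): (7−8)(7−5)(7−9)(7−2) = (−1)·2·(−2)·5 = 20 ≡ 7, so v_1 = 7^{−1} = 2 (mod 13).
  i = 2 (α = 8): (8−7)(8−5)(8−9)(8−2) = 1·3·(−1)·6 = −18 ≡ 8, so v_2 = 8^{−1} = 5 (mod 13).
  i = 3 (α = 5): (5−7)(5−8)(5−9)(5−2) = (−2)·(−3)·(−4)·3 = −72 ≡ 6, so v_3 = 6^{−1} = 11 (mod 13).
  i = 4 (α = 9): (9−7)(9−8)(9−5)(9−2) = 2·1·4·7 = 56 ≡ 4, so v_4 = 4^{−1} = 10 (mod 13).
  i = 5 (α = 2): (2−7)(2−8)(2−5)(2−9) = (−5)·(−6)·(−3)·(−7) = 630 ≡ 6, so v_5 = 6^{−1} = 11 (mod 13).
  v = [2, 5, 11, 10, 11].
Step 2: syndromes of r = [6, 10, 11, 4, 12] (all sums mod 13).
  S_0 = Σ v_i r_i = 2·6 + 5·10 + 11·11 + 10·4 + 11·12 = 355 ≡ 4.
  S_1 = Σ v_i α_i r_i = 2·7·6 + 5·8·10 + 11·5·11 + 10·9·4 + 11·2·12 = 1713 ≡ 10.
  α_i^2 mod 13 = [10, 12, 12, 3, 4].
  S_2 = Σ v_i α_i^2 r_i = 2·10·6 + 5·12·10 + 11·12·11 + 10·3·4 + 11·4·12 = 2820 ≡ 12.
  S = (4, 10, 12) ≠ 0, so r is not a codeword (an error is present).
Step 3: locate the error. For a single error e at position i, S_ℓ = v_i·e·α_i^ℓ, so α_err = S_1/S_0.
  S_0^{−1} = 4^{−1} = 10 (mod 13), so α_err = 10·10 = 100 ≡ 9 = α_4. Error position i = 4.
  Consistency check: S_2/S_1 = 12·4 = 48 ≡ 9 = α_err ✓ (single-error assumption holds).
Step 4: error magnitude e = S_0/v_4 = S_0·∏_{j≠4}(α_4 − α_j) = 4·4 = 16 ≡ 3 (mod 13).
Step 5: correct position 4: c_4 = r_4 − e = 4 − 3 ≡ 1 (mod 13). Hence c = [6, 10, 11, 1, 12].
  Check: interpolating c through the α_i gives m(x) = 4 + 4·x (degree < 2) with m(α_i) = c_i for every i, so c is indeed a codeword.


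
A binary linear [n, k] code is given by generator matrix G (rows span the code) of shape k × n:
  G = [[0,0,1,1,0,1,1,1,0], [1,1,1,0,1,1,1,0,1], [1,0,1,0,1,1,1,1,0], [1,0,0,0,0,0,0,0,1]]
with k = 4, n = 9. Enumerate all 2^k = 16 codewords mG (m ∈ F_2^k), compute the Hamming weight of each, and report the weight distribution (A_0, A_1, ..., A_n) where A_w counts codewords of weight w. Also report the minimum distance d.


Weight distribution: A_0 = 1, A_2 = 1, A_3 = 4, A_4 = 1, A_5 = 2, A_6 = 5, A_7 = 2. Minimum distance d = 2.

Enumerate all 2^4 = 16 messages m ∈ F_2^4.
For each, compute codeword c = mG in F_2^9, then tally its weight.
  m = 0000 → c = 000000000, weight = 0.
  m = 1000 → c = 001101110, weight = 5.
  m = 0100 → c = 111011101, weight = 7.
  m = 1100 → c = 110110011, weight = 6.
  m = 0010 → c = 101011110, weight = 6.
  m = 1010 → c = 100110000, weight = 3.
  m = 0110 → c = 010000011, weight = 3.
  m = 1110 → c = 011101101, weight = 6.
  m = 0001 → c = 100000001, weight = 2.
  m = 1001 → c = 101101111, weight = 7.
  m = 0101 → c = 011011100, weight = 5.
  m = 1101 → c = 010110010, weight = 4.
  m = 0011 → c = 001011111, weight = 6.
  m = 1011 → c = 000110001, weight = 3.
  m = 0111 → c = 110000010, weight = 3.
  m = 1111 → c = 111101100, weight = 6.
Tally weights:
  weight 0: 1 codewords.
  weight 2: 1 codewords.
  weight 3: 4 codewords.
  weight 4: 1 codewords.
  weight 5: 2 codewords.
  weight 6: 5 codewords.
  weight 7: 2 codewords.
Minimum distance d = smallest w > 0 with A_w > 0 = 2.
Sanity: Σ A_w = 16 = 2^4 = 16 ✓.


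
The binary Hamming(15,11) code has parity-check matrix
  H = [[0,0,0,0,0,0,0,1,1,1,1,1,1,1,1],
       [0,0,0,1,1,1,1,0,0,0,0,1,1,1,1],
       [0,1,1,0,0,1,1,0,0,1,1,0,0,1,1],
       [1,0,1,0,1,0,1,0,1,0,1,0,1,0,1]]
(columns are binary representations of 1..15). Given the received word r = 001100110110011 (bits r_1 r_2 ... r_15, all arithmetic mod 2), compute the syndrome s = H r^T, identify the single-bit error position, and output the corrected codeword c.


s = (1, 0, 0, 0)^T, error position = 8, corrected codeword c = 001100100110011

Compute s = H r^T mod 2 one row at a time:
  s_1 = 1 + 0 + 1 + 1 + 0 + 0 + 1 + 1 = 5 ≡ 1 (mod 2).
  s_2 = 1 + 0 + 0 + 1 + 0 + 0 + 1 + 1 = 4 ≡ 0 (mod 2).
  s_3 = 0 + 1 + 0 + 1 + 1 + 1 + 1 + 1 = 6 ≡ 0 (mod 2).
  s_4 = 0 + 1 + 0 + 1 + 0 + 1 + 0 + 1 = 4 ≡ 0 (mod 2).
s = (1, 0, 0, 0)^T — this equals column 8 of H (binary 1000), so error is at position 8.
Correct: flip bit 8 of r = 001100110110011 to get c = 001100100110011.
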